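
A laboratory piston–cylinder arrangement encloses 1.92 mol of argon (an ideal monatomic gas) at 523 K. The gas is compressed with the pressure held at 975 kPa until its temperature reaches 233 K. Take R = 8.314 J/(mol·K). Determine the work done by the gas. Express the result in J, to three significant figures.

Isobaric: W = P ΔV = nR ΔT.
W = (1.92)(8.314)(233 − 523) = -4629 J.

W ≈ -4630 J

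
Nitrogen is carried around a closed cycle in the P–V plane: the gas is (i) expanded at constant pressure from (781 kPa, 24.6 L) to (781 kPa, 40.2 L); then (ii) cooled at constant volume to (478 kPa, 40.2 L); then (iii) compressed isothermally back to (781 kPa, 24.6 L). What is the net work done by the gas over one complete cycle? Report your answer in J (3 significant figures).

W_net ≈ 2750 J

Leg (i): W = PΔV = (781)(40.2 − 24.6) = 12184 J.
Leg (ii): W = 0.
Leg (iii): W = PᵢVᵢ ln(V_f/Vᵢ) = (19216) ln(24.6/40.2) = -9437 J.
W_net = 12184 − 9437 = 2746 J.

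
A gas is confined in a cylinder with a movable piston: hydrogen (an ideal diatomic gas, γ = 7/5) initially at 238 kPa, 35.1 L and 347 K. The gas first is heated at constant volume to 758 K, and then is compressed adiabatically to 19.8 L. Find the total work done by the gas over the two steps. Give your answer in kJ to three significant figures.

W_total ≈ -11.7 kJ

Step 1 (isochoric): W = 0 (constant volume).
After step 1: P = 519.9 kPa (V unchanged).
Step 2 (adiabatic): W = (P₁V₁ − P₂V₂)/(γ−1) = (18248 − 22945)/0.4 = -11741 J.
W_total = 0 − 11741 = -11741 J.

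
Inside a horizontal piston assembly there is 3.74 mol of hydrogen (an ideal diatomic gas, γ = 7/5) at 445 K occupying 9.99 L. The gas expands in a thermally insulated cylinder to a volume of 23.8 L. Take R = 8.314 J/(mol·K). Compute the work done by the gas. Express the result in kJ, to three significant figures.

W ≈ 10.1 kJ

Adiabatic: TV^(γ−1) = const with γ = 7/5.
T₂ = T₁ (V₁/V₂)^(γ−1) = 445 × (9.99/23.8)^0.4 = 445 × 0.7066 = 314.5 K.
W_by = nCᵥ(T₁ − T₂) = (3.74)(20.79)(445 − 314.5) = 10148 J.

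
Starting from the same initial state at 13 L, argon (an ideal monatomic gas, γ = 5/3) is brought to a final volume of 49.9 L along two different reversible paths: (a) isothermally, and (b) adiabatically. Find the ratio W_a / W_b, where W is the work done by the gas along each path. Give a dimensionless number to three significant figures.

W_a / W_b ≈ 1.51

Path (a) isothermal: W = P₁V₁ ln(V₂/V₁) → W_a/(P₁V₁) = 1.345.
Path (b) adiabatic: W = P₁V₁(1 − (V₁/V₂)^(γ−1))/(γ−1) → W_b/(P₁V₁) = 0.8881.
W_a / W_b = 1.345 / 0.8881 = 1.514.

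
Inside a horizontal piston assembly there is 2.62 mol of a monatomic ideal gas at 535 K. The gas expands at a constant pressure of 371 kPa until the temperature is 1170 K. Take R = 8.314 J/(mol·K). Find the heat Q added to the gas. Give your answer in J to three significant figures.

Q ≈ 34600 J

Isobaric: W = nRΔT = (2.62)(8.314)(635) = 13832 J.
ΔU = nCᵥΔT with Cᵥ = 3R/2: ΔU = (2.62)(12.47)(635) = 20748 J.
Q = ΔU + W = 20748 + 13832 = 34580 J.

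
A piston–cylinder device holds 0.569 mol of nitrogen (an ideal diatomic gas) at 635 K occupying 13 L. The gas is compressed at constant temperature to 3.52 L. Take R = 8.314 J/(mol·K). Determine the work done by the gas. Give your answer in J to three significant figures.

W ≈ -3920 J

Isothermal: W = nRT ln(V₂/V₁).
W = (0.569)(8.314)(635) × ln(3.52/13)
  = 3004 × -1.306
W_by_gas = -3925 J.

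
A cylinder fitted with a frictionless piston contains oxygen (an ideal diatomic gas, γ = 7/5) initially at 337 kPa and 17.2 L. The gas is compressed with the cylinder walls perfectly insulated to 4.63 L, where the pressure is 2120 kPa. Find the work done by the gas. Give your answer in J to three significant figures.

Adiabatic: W = (P₁V₁ − P₂V₂)/(γ − 1) with γ = 7/5.
P₁V₁ = 5796 J, P₂V₂ = 9816 J.
W = (5796 − 9816) / 0.4 = -10048 J.

W ≈ -10000 J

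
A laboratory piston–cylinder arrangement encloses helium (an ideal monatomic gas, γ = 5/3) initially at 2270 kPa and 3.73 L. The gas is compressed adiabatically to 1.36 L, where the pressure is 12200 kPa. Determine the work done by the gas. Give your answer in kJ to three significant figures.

W ≈ -12.2 kJ

Adiabatic: W = (P₁V₁ − P₂V₂)/(γ − 1) with γ = 5/3.
P₁V₁ = 8467 J, P₂V₂ = 16592 J.
W = (8467 − 16592) / 0.6667 = -12187 J.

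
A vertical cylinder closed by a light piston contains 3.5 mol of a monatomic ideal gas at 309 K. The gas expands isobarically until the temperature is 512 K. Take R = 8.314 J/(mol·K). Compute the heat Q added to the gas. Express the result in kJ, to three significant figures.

Q ≈ 14.8 kJ

Isobaric: W = nRΔT = (3.5)(8.314)(203) = 5907 J.
ΔU = nCᵥΔT with Cᵥ = 3R/2: ΔU = (3.5)(12.47)(203) = 8861 J.
Q = ΔU + W = 8861 + 5907 = 14768 J.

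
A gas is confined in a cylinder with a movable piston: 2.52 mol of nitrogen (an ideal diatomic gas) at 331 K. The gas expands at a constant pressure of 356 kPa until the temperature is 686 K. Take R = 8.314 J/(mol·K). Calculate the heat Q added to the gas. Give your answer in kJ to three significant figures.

Q ≈ 26.0 kJ

Isobaric: W = nRΔT = (2.52)(8.314)(355) = 7438 J.
ΔU = nCᵥΔT with Cᵥ = 5R/2: ΔU = (2.52)(20.79)(355) = 18594 J.
Q = ΔU + W = 18594 + 7438 = 26032 J.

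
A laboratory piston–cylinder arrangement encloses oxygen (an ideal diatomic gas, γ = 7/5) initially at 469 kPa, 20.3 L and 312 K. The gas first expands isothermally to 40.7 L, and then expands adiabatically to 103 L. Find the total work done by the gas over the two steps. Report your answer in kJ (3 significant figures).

Step 1 (isothermal): W = P₁V₁ ln(V₂/V₁) = (9521) ln(40.7/20.3) = 6623 J.
After step 1: P = 233.9 kPa, V = 40.7 L, T = 312 K.
Step 2 (adiabatic): W = (P₁V₁ − P₂V₂)/(γ−1) = (9521 − 6567)/0.4 = 7384 J.
W_total = 6623 + 7384 = 14007 J.

W_total ≈ 14.0 kJ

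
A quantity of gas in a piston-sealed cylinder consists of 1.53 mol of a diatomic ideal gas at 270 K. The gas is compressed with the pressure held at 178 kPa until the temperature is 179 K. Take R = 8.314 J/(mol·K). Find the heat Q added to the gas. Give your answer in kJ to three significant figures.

Q ≈ -4.05 kJ

Isobaric: W = nRΔT = (1.53)(8.314)(-91) = -1158 J.
ΔU = nCᵥΔT with Cᵥ = 5R/2: ΔU = (1.53)(20.79)(-91) = -2894 J.
Q = ΔU + W = -2894 − 1158 = -4051 J.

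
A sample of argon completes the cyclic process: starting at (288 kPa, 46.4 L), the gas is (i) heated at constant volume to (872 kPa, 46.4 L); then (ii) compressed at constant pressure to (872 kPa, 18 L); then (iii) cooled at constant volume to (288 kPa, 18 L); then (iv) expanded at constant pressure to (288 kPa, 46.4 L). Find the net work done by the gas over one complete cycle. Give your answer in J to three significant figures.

Constant-volume legs do no work.
W(ii) = (872)(18 − 46.4) = -24765 J; W(iv) = (288)(46.4 − 18) = 8179 J.
W_net = -24765 + 8179 = -16586 J (the counter-clockwise enclosed area).

W_net ≈ -16600 J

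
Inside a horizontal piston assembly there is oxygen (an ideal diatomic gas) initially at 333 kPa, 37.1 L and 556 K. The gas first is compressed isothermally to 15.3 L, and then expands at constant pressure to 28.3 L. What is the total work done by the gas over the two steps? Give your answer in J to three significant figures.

W_total ≈ -446 J

Step 1 (isothermal): W = P₁V₁ ln(V₂/V₁) = (12354) ln(15.3/37.1) = -10943 J.
After step 1: P = 807.5 kPa, V = 15.3 L, T = 556 K.
Step 2 (isobaric): W = PΔV = (807.5 kPa)(28.3 − 15.3 L) = 10497 J.
W_total = -10943 + 10497 = -445.9 J.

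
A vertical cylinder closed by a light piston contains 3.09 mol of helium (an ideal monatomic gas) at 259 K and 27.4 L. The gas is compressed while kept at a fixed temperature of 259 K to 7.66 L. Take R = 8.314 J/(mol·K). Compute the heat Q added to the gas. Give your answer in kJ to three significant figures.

Q ≈ -8.48 kJ

Isothermal ⇒ ΔU = 0, so Q = W = nRT ln(V₂/V₁).
Q = (3.09)(8.314)(259) ln(7.66/27.4) = 6654 × -1.275 = -8480 J.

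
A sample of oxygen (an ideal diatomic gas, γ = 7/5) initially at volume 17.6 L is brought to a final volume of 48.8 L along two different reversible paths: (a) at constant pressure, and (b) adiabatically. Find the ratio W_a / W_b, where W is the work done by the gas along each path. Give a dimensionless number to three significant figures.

W_a / W_b ≈ 2.12

Path (a) isobaric: W = P₁(V₂ − V₁) → W_a/(P₁V₁) = 1.773.
Path (b) adiabatic: W = P₁V₁(1 − (V₁/V₂)^(γ−1))/(γ−1) → W_b/(P₁V₁) = 0.8374.
W_a / W_b = 1.773 / 0.8374 = 2.117.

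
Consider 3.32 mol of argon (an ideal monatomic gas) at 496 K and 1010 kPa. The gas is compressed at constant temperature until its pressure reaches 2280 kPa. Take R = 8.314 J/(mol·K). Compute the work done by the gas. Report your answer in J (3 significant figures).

Isothermal process: W = nRT ln(V₂/V₁) = nRT ln(P₁/P₂).
W = (3.32)(8.314)(496) × ln(1010/2280)
  = 13691 × ln(0.443) = 13691 × -0.8142
W_by_gas = -11147 J.

W ≈ -11100 J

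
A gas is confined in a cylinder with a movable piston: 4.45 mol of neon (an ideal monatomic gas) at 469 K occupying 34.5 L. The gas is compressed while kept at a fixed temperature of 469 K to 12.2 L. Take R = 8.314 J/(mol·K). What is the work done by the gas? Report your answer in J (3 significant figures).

Isothermal: W = nRT ln(V₂/V₁).
W = (4.45)(8.314)(469) × ln(12.2/34.5)
  = 17352 × -1.04
W_by_gas = -18038 J.

W ≈ -18000 J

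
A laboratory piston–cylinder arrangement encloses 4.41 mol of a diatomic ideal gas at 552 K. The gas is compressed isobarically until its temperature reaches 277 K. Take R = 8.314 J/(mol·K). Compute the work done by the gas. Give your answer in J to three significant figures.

Isobaric: W = P ΔV = nR ΔT.
W = (4.41)(8.314)(277 − 552) = -10083 J.

W ≈ -10100 J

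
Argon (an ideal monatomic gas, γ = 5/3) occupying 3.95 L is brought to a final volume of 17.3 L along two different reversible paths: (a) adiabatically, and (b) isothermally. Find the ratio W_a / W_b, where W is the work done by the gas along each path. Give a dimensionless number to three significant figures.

W_a / W_b ≈ 0.636

Path (a) adiabatic: W = P₁V₁(1 − (V₁/V₂)^(γ−1))/(γ−1) → W_a/(P₁V₁) = 0.9397.
Path (b) isothermal: W = P₁V₁ ln(V₂/V₁) → W_b/(P₁V₁) = 1.477.
W_a / W_b = 0.9397 / 1.477 = 0.6362.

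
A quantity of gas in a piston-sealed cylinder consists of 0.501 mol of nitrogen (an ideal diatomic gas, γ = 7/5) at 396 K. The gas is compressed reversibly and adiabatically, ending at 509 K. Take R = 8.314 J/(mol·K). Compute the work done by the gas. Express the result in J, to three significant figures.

W ≈ -1180 J

Adiabatic ⇒ Q = 0, so W_by = −ΔU = nCᵥ(T₁ − T₂).
Cᵥ = 5R/2 = 20.79 J/(mol·K).
W = (0.501)(20.79)(396 − 509) = -1177 J.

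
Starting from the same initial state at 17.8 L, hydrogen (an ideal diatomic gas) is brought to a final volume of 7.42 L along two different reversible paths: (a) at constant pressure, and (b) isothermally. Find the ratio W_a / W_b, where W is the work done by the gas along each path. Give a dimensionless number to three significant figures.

Path (a) isobaric: W = P₁(V₂ − V₁) → W_a/(P₁V₁) = -0.5831.
Path (b) isothermal: W = P₁V₁ ln(V₂/V₁) → W_b/(P₁V₁) = -0.875.
W_a / W_b = -0.5831 / -0.875 = 0.6664.

W_a / W_b ≈ 0.666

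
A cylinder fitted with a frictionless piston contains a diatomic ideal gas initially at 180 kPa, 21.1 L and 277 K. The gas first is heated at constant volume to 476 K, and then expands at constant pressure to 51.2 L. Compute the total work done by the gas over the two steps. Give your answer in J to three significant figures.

W_total ≈ 9310 J

Step 1 (isochoric): W = 0 (constant volume).
After step 1: P = 309.3 kPa (V unchanged).
Step 2 (isobaric): W = PΔV = (309.3 kPa)(51.2 − 21.1 L) = 9310 J.
W_total = 0 + 9310 = 9310 J.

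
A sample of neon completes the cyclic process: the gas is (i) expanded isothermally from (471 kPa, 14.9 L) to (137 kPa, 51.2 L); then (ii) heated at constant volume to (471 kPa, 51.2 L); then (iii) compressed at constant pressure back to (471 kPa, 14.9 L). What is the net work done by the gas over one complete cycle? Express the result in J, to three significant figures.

Leg (i): W = PᵢVᵢ ln(V_f/Vᵢ) = (7018) ln(51.2/14.9) = 8663 J.
Leg (ii): W = 0.
Leg (iii): W = PΔV = (471)(14.9 − 51.2) = -17097 J.
W_net = 8663 − 17097 = -8435 J.

W_net ≈ -8430 J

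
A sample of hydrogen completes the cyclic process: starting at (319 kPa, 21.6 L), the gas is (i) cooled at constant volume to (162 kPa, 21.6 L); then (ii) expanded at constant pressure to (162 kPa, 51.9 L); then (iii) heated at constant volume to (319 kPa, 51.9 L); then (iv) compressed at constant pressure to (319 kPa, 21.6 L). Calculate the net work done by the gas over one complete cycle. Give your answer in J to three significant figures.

Constant-volume legs do no work.
W(ii) = (162)(51.9 − 21.6) = 4909 J; W(iv) = (319)(21.6 − 51.9) = -9666 J.
W_net = 4909 − 9666 = -4757 J (the counter-clockwise enclosed area).

W_net ≈ -4760 J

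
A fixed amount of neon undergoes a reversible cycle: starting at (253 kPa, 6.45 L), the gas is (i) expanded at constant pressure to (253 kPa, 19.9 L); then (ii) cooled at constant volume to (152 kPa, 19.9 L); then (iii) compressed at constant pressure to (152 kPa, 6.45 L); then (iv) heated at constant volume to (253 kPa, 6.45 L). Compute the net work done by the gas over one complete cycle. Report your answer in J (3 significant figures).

Constant-volume legs do no work.
W(i) = (253)(19.9 − 6.45) = 3403 J; W(iii) = (152)(6.45 − 19.9) = -2044 J.
W_net = 3403 − 2044 = 1358 J (the clockwise enclosed area).

W_net ≈ 1360 J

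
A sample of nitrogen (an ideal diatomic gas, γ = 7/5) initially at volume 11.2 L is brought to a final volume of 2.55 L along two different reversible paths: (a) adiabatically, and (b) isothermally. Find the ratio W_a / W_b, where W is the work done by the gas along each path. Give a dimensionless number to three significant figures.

Path (a) adiabatic: W = P₁V₁(1 − (V₁/V₂)^(γ−1))/(γ−1) → W_a/(P₁V₁) = -2.019.
Path (b) isothermal: W = P₁V₁ ln(V₂/V₁) → W_b/(P₁V₁) = -1.48.
W_a / W_b = -2.019 / -1.48 = 1.364.

W_a / W_b ≈ 1.36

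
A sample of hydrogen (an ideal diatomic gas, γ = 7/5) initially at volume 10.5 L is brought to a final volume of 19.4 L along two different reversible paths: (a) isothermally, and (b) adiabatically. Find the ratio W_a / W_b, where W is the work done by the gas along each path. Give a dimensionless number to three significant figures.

Path (a) isothermal: W = P₁V₁ ln(V₂/V₁) → W_a/(P₁V₁) = 0.6139.
Path (b) adiabatic: W = P₁V₁(1 − (V₁/V₂)^(γ−1))/(γ−1) → W_b/(P₁V₁) = 0.5443.
W_a / W_b = 0.6139 / 0.5443 = 1.128.

W_a / W_b ≈ 1.13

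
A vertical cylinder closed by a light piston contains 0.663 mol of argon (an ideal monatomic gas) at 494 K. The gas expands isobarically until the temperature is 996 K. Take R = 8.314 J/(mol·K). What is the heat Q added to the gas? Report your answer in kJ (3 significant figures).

Isobaric: W = nRΔT = (0.663)(8.314)(502) = 2767 J.
ΔU = nCᵥΔT with Cᵥ = 3R/2: ΔU = (0.663)(12.47)(502) = 4151 J.
Q = ΔU + W = 4151 + 2767 = 6918 J.

Q ≈ 6.92 kJ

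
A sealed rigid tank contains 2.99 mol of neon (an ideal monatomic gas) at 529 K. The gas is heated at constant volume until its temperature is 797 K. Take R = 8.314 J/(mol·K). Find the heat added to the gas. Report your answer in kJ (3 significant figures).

Q ≈ 9.99 kJ

Constant volume ⇒ W = 0, so Q = ΔU = nCᵥΔT with Cᵥ = 3R/2 = 12.47 J/(mol·K).
ΔU = (2.99)(12.47)(797 − 529) = 9993 J.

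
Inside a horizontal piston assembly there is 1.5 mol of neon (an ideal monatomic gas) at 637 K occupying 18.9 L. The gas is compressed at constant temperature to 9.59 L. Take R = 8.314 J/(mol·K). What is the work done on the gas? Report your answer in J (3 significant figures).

W ≈ 5390 J

Isothermal: W = nRT ln(V₂/V₁).
W = (1.5)(8.314)(637) × ln(9.59/18.9)
  = 7944 × -0.6784
W_by_gas = -5390 J; work on gas = −W_by = 5390 J.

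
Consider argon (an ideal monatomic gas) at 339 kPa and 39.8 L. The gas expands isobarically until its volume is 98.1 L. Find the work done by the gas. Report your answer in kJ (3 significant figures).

Isobaric: W = P ΔV.
W = (339 kPa)(98.1 − 39.8 L) = (339)(58.3) = 19764 J.

W ≈ 19.8 kJ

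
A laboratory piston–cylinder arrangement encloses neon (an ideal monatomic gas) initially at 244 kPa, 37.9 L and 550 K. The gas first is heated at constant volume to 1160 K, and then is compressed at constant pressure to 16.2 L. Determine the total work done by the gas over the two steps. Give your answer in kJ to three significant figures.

Step 1 (isochoric): W = 0 (constant volume).
After step 1: P = 514.6 kPa (V unchanged).
Step 2 (isobaric): W = PΔV = (514.6 kPa)(16.2 − 37.9 L) = -11167 J.
W_total = 0 − 11167 = -11167 J.

W_total ≈ -11.2 kJ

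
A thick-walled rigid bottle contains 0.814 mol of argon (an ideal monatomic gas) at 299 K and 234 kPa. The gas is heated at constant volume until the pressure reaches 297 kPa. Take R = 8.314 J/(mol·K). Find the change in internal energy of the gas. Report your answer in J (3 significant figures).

Constant volume ⇒ W = 0, so Q = ΔU = nCᵥΔT with Cᵥ = 3R/2 = 12.47 J/(mol·K).
At constant V, T₂/T₁ = P₂/P₁ ⇒ ΔT = T₁(P₂/P₁ − 1) = 299·(297/234 − 1) = 80.5 K.
ΔU = (0.814)(12.47)(80.5) = 817.2 J.

ΔU ≈ 817 J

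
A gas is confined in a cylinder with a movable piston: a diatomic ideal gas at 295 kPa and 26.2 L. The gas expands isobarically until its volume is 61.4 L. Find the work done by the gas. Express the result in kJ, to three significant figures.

Isobaric: W = P ΔV.
W = (295 kPa)(61.4 − 26.2 L) = (295)(35.2) = 10384 J.

W ≈ 10.4 kJ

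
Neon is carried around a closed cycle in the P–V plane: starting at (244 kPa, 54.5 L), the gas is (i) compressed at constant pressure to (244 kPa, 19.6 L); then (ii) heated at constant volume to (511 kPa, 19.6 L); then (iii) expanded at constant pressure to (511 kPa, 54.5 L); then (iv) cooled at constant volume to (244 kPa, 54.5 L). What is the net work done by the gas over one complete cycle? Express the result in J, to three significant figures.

W_net ≈ 9320 J

Constant-volume legs do no work.
W(i) = (244)(19.6 − 54.5) = -8516 J; W(iii) = (511)(54.5 − 19.6) = 17834 J.
W_net = -8516 + 17834 = 9318 J (the clockwise enclosed area).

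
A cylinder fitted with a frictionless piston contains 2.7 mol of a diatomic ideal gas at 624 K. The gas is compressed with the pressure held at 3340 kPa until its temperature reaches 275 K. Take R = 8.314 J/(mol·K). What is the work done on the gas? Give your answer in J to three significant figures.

Isobaric: W = P ΔV = nR ΔT.
W = (2.7)(8.314)(275 − 624) = -7834 J.
Work on gas = −W_by = 7834 J.

W ≈ 7830 J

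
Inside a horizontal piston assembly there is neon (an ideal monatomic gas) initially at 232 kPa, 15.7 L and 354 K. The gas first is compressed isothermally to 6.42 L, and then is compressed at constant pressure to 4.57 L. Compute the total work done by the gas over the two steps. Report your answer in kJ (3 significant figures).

W_total ≈ -4.31 kJ

Step 1 (isothermal): W = P₁V₁ ln(V₂/V₁) = (3642) ln(6.42/15.7) = -3257 J.
After step 1: P = 567.4 kPa, V = 6.42 L, T = 354 K.
Step 2 (isobaric): W = PΔV = (567.4 kPa)(4.57 − 6.42 L) = -1050 J.
W_total = -3257 − 1050 = -4307 J.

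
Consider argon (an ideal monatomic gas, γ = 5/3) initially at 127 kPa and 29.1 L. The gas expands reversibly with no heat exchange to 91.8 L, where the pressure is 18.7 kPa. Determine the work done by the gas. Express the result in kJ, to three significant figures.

W ≈ 2.97 kJ

Adiabatic: W = (P₁V₁ − P₂V₂)/(γ − 1) with γ = 5/3.
P₁V₁ = 3696 J, P₂V₂ = 1717 J.
W = (3696 − 1717) / 0.6667 = 2969 J.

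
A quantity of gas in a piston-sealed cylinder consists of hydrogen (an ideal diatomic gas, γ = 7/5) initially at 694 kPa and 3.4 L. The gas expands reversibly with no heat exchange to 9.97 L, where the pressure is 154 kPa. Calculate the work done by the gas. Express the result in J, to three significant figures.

Adiabatic: W = (P₁V₁ − P₂V₂)/(γ − 1) with γ = 7/5.
P₁V₁ = 2360 J, P₂V₂ = 1535 J.
W = (2360 − 1535) / 0.4 = 2061 J.

W ≈ 2060 J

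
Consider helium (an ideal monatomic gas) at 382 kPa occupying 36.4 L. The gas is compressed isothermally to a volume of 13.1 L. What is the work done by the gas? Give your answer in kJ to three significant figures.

Isothermal: W = nRT ln(V₂/V₁) = P₁V₁ ln(V₂/V₁).
P₁V₁ = (382 kPa)(36.4 L) = 13905 J.
W = 13905 × ln(13.1/36.4) = 13905 × -1.022
W_by_gas = -14210 J.

W ≈ -14.2 kJ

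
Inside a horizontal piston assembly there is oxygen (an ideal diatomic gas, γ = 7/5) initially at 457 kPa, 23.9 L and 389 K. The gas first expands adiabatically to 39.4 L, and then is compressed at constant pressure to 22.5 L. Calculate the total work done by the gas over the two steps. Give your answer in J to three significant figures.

Step 1 (adiabatic): W = (P₁V₁ − P₂V₂)/(γ−1) = (10922 − 8943)/0.4 = 4949 J.
After step 1: P = 227 kPa, V = 39.4 L, T = 318.5 K.
Step 2 (isobaric): W = PΔV = (227 kPa)(22.5 − 39.4 L) = -3836 J.
W_total = 4949 − 3836 = 1113 J.

W_total ≈ 1110 J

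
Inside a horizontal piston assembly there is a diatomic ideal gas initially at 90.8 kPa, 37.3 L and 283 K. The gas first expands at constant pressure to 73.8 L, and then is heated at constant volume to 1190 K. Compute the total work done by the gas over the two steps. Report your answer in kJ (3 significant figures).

W_total ≈ 3.31 kJ

Step 1 (isobaric): W = PΔV = (90.8 kPa)(73.8 − 37.3 L) = 3314 J.
Step 2 (isochoric): W = 0 (constant volume).
W_total = 3314 + 0 = 3314 J.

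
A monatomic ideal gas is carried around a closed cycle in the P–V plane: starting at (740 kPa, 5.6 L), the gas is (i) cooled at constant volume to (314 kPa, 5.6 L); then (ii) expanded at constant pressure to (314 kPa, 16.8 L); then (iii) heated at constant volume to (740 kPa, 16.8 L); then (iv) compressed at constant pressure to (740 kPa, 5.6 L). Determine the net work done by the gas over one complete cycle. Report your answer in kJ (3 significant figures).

Constant-volume legs do no work.
W(ii) = (314)(16.8 − 5.6) = 3517 J; W(iv) = (740)(5.6 − 16.8) = -8288 J.
W_net = 3517 − 8288 = -4771 J (the counter-clockwise enclosed area).

W_net ≈ -4.77 kJ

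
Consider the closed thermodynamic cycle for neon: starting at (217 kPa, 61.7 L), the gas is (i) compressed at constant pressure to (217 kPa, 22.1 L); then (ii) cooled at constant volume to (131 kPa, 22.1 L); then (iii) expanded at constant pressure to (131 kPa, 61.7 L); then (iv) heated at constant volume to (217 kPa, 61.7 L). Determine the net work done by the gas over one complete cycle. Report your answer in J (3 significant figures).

Constant-volume legs do no work.
W(i) = (217)(22.1 − 61.7) = -8593 J; W(iii) = (131)(61.7 − 22.1) = 5188 J.
W_net = -8593 + 5188 = -3406 J (the counter-clockwise enclosed area).

W_net ≈ -3410 J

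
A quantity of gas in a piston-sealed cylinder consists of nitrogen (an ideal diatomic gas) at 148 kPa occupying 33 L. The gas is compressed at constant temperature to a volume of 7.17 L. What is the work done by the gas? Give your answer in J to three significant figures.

W ≈ -7460 J

Isothermal: W = nRT ln(V₂/V₁) = P₁V₁ ln(V₂/V₁).
P₁V₁ = (148 kPa)(33 L) = 4884 J.
W = 4884 × ln(7.17/33) = 4884 × -1.527
W_by_gas = -7456 J.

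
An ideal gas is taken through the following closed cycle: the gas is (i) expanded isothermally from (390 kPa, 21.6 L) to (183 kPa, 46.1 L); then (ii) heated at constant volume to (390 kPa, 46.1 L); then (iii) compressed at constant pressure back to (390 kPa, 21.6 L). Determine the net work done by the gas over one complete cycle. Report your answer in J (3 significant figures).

Leg (i): W = PᵢVᵢ ln(V_f/Vᵢ) = (8424) ln(46.1/21.6) = 6386 J.
Leg (ii): W = 0.
Leg (iii): W = PΔV = (390)(21.6 − 46.1) = -9555 J.
W_net = 6386 − 9555 = -3169 J.

W_net ≈ -3170 J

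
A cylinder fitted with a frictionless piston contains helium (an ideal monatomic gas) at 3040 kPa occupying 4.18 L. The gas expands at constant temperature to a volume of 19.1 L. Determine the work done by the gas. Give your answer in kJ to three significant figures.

Isothermal: W = nRT ln(V₂/V₁) = P₁V₁ ln(V₂/V₁).
P₁V₁ = (3040 kPa)(4.18 L) = 12707 J.
W = 12707 × ln(19.1/4.18) = 12707 × 1.519
W_by_gas = 19307 J.

W ≈ 19.3 kJ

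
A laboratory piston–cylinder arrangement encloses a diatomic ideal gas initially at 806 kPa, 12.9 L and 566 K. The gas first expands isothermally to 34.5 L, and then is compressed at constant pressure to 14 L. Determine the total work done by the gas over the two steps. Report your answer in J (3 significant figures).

W_total ≈ 4050 J

Step 1 (isothermal): W = P₁V₁ ln(V₂/V₁) = (10397) ln(34.5/12.9) = 10228 J.
After step 1: P = 301.4 kPa, V = 34.5 L, T = 566 K.
Step 2 (isobaric): W = PΔV = (301.4 kPa)(14 − 34.5 L) = -6178 J.
W_total = 10228 − 6178 = 4050 J.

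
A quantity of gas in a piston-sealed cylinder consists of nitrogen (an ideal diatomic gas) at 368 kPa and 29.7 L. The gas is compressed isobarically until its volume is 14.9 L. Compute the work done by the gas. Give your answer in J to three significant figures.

W ≈ -5450 J

Isobaric: W = P ΔV.
W = (368 kPa)(14.9 − 29.7 L) = (368)(-14.8) = -5446 J.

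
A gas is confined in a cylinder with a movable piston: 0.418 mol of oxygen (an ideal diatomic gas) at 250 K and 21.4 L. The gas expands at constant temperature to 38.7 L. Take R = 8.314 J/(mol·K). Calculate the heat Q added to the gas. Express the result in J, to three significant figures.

Q ≈ 515 J

Isothermal ⇒ ΔU = 0, so Q = W = nRT ln(V₂/V₁).
Q = (0.418)(8.314)(250) ln(38.7/21.4) = 868.8 × 0.5924 = 514.7 J.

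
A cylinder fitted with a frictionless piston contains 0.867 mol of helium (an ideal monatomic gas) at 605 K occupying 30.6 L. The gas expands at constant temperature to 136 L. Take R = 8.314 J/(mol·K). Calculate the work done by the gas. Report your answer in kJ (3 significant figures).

Isothermal: W = nRT ln(V₂/V₁).
W = (0.867)(8.314)(605) × ln(136/30.6)
  = 4361 × 1.492
W_by_gas = 6505 J.

W ≈ 6.51 kJ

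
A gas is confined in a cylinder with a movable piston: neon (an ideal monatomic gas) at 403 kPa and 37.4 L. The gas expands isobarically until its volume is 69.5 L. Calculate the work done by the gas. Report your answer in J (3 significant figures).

Isobaric: W = P ΔV.
W = (403 kPa)(69.5 − 37.4 L) = (403)(32.1) = 12936 J.

W ≈ 12900 J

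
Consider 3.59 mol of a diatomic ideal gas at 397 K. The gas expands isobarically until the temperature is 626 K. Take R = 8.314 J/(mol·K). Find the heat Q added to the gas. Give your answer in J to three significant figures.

Isobaric: W = nRΔT = (3.59)(8.314)(229) = 6835 J.
ΔU = nCᵥΔT with Cᵥ = 5R/2: ΔU = (3.59)(20.79)(229) = 17088 J.
Q = ΔU + W = 17088 + 6835 = 23923 J.

Q ≈ 23900 J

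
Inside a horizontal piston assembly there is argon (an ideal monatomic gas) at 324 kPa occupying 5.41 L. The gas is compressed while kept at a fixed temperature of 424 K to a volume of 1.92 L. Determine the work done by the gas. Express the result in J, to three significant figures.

Isothermal: W = nRT ln(V₂/V₁) = P₁V₁ ln(V₂/V₁).
P₁V₁ = (324 kPa)(5.41 L) = 1753 J.
W = 1753 × ln(1.92/5.41) = 1753 × -1.036
W_by_gas = -1816 J.

W ≈ -1820 J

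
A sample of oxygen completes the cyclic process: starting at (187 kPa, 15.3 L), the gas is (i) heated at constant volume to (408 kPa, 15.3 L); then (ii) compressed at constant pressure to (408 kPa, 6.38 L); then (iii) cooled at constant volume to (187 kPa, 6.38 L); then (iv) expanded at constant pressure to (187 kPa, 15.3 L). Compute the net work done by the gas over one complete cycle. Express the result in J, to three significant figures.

Constant-volume legs do no work.
W(ii) = (408)(6.38 − 15.3) = -3639 J; W(iv) = (187)(15.3 − 6.38) = 1668 J.
W_net = -3639 + 1668 = -1971 J (the counter-clockwise enclosed area).

W_net ≈ -1970 J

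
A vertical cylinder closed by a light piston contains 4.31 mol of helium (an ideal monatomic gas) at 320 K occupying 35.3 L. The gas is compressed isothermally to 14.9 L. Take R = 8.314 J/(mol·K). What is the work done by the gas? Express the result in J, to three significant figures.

W ≈ -9890 J

Isothermal: W = nRT ln(V₂/V₁).
W = (4.31)(8.314)(320) × ln(14.9/35.3)
  = 11467 × -0.8625
W_by_gas = -9890 J.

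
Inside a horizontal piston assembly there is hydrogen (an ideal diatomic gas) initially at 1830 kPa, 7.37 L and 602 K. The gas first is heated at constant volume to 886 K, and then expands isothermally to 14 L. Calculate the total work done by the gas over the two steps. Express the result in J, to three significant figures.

W_total ≈ 12700 J

Step 1 (isochoric): W = 0 (constant volume).
After step 1: P = 2693 kPa (V unchanged).
Step 2 (isothermal): W = P₁V₁ ln(V₂/V₁) = (19850) ln(14/7.37) = 12736 J.
W_total = 0 + 12736 = 12736 J.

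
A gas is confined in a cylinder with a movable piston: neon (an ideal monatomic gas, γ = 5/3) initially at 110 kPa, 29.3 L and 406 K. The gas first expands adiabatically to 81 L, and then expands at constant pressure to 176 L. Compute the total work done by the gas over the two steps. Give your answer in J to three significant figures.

W_total ≈ 4300 J

Step 1 (adiabatic): W = (P₁V₁ − P₂V₂)/(γ−1) = (3223 − 1636)/0.667 = 2380 J.
After step 1: P = 20.2 kPa, V = 81 L, T = 206.1 K.
Step 2 (isobaric): W = PΔV = (20.2 kPa)(176 − 81 L) = 1919 J.
W_total = 2380 + 1919 = 4299 J.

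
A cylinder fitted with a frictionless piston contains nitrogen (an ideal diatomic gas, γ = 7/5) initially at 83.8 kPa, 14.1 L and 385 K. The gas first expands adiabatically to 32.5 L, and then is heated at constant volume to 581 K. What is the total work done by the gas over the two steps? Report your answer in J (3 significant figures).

W_total ≈ 839 J

Step 1 (adiabatic): W = (P₁V₁ − P₂V₂)/(γ−1) = (1182 − 846.1)/0.4 = 838.8 J.
Step 2 (isochoric): W = 0 (constant volume).
W_total = 838.8 + 0 = 838.8 J.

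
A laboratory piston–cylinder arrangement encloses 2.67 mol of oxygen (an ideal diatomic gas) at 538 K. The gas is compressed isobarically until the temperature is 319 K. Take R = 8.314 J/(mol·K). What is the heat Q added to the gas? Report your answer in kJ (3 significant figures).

Q ≈ -17.0 kJ

Isobaric: W = nRΔT = (2.67)(8.314)(-219) = -4861 J.
ΔU = nCᵥΔT with Cᵥ = 5R/2: ΔU = (2.67)(20.79)(-219) = -12154 J.
Q = ΔU + W = -12154 − 4861 = -17015 J.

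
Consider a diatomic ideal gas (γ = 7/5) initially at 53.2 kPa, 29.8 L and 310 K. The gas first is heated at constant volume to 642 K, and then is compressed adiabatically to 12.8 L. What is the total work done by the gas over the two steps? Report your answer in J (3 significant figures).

W_total ≈ -3300 J

Step 1 (isochoric): W = 0 (constant volume).
After step 1: P = 110.2 kPa (V unchanged).
Step 2 (adiabatic): W = (P₁V₁ − P₂V₂)/(γ−1) = (3283 − 4604)/0.4 = -3301 J.
W_total = 0 − 3301 = -3301 J.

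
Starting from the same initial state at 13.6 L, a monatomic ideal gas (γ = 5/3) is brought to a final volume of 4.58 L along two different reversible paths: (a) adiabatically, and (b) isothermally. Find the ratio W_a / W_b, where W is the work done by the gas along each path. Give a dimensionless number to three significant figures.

Path (a) adiabatic: W = P₁V₁(1 − (V₁/V₂)^(γ−1))/(γ−1) → W_a/(P₁V₁) = -1.599.
Path (b) isothermal: W = P₁V₁ ln(V₂/V₁) → W_b/(P₁V₁) = -1.088.
W_a / W_b = -1.599 / -1.088 = 1.469.

W_a / W_b ≈ 1.47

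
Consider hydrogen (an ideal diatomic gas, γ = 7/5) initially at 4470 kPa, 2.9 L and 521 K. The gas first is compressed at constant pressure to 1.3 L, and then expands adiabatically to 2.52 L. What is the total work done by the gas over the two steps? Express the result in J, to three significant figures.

Step 1 (isobaric): W = PΔV = (4470 kPa)(1.3 − 2.9 L) = -7152 J.
After step 1: P = 4470 kPa, V = 1.3 L, T = 233.6 K.
Step 2 (adiabatic): W = (P₁V₁ − P₂V₂)/(γ−1) = (5811 − 4459)/0.4 = 3379 J.
W_total = -7152 + 3379 = -3773 J.

W_total ≈ -3770 J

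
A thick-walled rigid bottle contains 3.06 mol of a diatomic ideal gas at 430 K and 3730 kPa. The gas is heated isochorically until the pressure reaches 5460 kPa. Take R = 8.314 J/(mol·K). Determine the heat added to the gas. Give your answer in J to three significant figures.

Q ≈ 12700 J

Constant volume ⇒ W = 0, so Q = ΔU = nCᵥΔT with Cᵥ = 5R/2 = 20.79 J/(mol·K).
At constant V, T₂/T₁ = P₂/P₁ ⇒ ΔT = T₁(P₂/P₁ − 1) = 430·(5460/3730 − 1) = 199.4 K.
ΔU = (3.06)(20.79)(199.4) = 12685 J.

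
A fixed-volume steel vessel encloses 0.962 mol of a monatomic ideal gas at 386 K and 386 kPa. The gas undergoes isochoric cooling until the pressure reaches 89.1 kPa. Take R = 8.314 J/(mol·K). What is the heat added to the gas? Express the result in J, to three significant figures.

Q ≈ -3560 J

Constant volume ⇒ W = 0, so Q = ΔU = nCᵥΔT with Cᵥ = 3R/2 = 12.47 J/(mol·K).
At constant V, T₂/T₁ = P₂/P₁ ⇒ ΔT = T₁(P₂/P₁ − 1) = 386·(89.1/386 − 1) = -296.9 K.
ΔU = (0.962)(12.47)(-296.9) = -3562 J.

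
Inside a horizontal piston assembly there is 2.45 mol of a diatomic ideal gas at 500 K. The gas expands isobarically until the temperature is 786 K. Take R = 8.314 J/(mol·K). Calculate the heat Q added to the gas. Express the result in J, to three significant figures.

Q ≈ 20400 J

Isobaric: W = nRΔT = (2.45)(8.314)(286) = 5826 J.
ΔU = nCᵥΔT with Cᵥ = 5R/2: ΔU = (2.45)(20.79)(286) = 14564 J.
Q = ΔU + W = 14564 + 5826 = 20390 J.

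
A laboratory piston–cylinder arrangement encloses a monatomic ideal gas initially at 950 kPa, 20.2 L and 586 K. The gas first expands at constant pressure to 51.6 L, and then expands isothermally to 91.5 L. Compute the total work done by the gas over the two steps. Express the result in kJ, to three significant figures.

Step 1 (isobaric): W = PΔV = (950 kPa)(51.6 − 20.2 L) = 29830 J.
After step 1: P = 950 kPa, V = 51.6 L, T = 1497 K.
Step 2 (isothermal): W = P₁V₁ ln(V₂/V₁) = (49020) ln(91.5/51.6) = 28080 J.
W_total = 29830 + 28080 = 57910 J.

W_total ≈ 57.9 kJ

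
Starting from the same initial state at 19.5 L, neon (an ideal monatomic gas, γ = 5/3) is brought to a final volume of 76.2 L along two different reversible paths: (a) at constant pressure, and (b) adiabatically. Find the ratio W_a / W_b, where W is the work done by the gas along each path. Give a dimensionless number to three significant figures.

Path (a) isobaric: W = P₁(V₂ − V₁) → W_a/(P₁V₁) = 2.908.
Path (b) adiabatic: W = P₁V₁(1 − (V₁/V₂)^(γ−1))/(γ−1) → W_b/(P₁V₁) = 0.8954.
W_a / W_b = 2.908 / 0.8954 = 3.247.

W_a / W_b ≈ 3.25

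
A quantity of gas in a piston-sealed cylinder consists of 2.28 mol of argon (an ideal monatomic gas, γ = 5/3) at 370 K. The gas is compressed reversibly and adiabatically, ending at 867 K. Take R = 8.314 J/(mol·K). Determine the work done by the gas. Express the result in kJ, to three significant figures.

W ≈ -14.1 kJ

Adiabatic ⇒ Q = 0, so W_by = −ΔU = nCᵥ(T₁ − T₂).
Cᵥ = 3R/2 = 12.47 J/(mol·K).
W = (2.28)(12.47)(370 − 867) = -14132 J.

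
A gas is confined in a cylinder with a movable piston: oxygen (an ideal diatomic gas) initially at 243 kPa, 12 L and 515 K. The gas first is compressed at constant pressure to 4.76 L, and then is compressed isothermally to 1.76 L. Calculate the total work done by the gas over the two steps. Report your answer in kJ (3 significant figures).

W_total ≈ -2.91 kJ

Step 1 (isobaric): W = PΔV = (243 kPa)(4.76 − 12 L) = -1759 J.
After step 1: P = 243 kPa, V = 4.76 L, T = 204.3 K.
Step 2 (isothermal): W = P₁V₁ ln(V₂/V₁) = (1157) ln(1.76/4.76) = -1151 J.
W_total = -1759 − 1151 = -2910 J.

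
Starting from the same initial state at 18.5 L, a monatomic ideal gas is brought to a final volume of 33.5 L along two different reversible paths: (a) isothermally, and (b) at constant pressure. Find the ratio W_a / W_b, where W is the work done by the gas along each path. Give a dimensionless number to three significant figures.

W_a / W_b ≈ 0.732

Path (a) isothermal: W = P₁V₁ ln(V₂/V₁) → W_a/(P₁V₁) = 0.5938.
Path (b) isobaric: W = P₁(V₂ − V₁) → W_b/(P₁V₁) = 0.8108.
W_a / W_b = 0.5938 / 0.8108 = 0.7323.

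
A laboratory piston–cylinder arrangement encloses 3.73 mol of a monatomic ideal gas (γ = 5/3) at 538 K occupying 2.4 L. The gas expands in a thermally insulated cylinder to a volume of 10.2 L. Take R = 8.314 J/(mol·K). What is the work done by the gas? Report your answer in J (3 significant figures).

Adiabatic: TV^(γ−1) = const with γ = 5/3.
T₂ = T₁ (V₁/V₂)^(γ−1) = 538 × (2.4/10.2)^0.667 = 538 × 0.3811 = 205 K.
W_by = nCᵥ(T₁ − T₂) = (3.73)(12.47)(538 − 205) = 15488 J.

W ≈ 15500 J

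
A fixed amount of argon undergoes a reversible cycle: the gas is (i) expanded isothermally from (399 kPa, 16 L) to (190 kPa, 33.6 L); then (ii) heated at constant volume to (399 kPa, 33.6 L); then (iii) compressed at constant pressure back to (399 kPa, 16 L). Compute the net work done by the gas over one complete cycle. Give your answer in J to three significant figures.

W_net ≈ -2290 J

Leg (i): W = PᵢVᵢ ln(V_f/Vᵢ) = (6384) ln(33.6/16) = 4737 J.
Leg (ii): W = 0.
Leg (iii): W = PΔV = (399)(16 − 33.6) = -7022 J.
W_net = 4737 − 7022 = -2286 J.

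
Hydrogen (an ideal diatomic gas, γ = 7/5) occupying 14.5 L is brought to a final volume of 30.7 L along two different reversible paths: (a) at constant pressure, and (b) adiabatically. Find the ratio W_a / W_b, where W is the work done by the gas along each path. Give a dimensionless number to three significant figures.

Path (a) isobaric: W = P₁(V₂ − V₁) → W_a/(P₁V₁) = 1.117.
Path (b) adiabatic: W = P₁V₁(1 − (V₁/V₂)^(γ−1))/(γ−1) → W_b/(P₁V₁) = 0.648.
W_a / W_b = 1.117 / 0.648 = 1.724.

W_a / W_b ≈ 1.72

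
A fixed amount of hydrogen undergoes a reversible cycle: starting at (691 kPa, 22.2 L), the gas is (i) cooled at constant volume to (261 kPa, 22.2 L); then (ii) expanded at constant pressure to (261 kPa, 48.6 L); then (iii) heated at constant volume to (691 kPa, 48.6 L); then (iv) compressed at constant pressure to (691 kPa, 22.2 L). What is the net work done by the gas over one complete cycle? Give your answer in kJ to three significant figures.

Constant-volume legs do no work.
W(ii) = (261)(48.6 − 22.2) = 6890 J; W(iv) = (691)(22.2 − 48.6) = -18242 J.
W_net = 6890 − 18242 = -11352 J (the counter-clockwise enclosed area).

W_net ≈ -11.4 kJ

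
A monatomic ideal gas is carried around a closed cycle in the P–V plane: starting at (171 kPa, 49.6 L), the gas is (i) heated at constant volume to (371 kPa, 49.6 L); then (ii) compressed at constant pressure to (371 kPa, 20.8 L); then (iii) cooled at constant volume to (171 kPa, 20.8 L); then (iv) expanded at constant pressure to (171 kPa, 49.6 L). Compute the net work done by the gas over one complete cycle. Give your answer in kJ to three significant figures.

W_net ≈ -5.76 kJ

Constant-volume legs do no work.
W(ii) = (371)(20.8 − 49.6) = -10685 J; W(iv) = (171)(49.6 − 20.8) = 4925 J.
W_net = -10685 + 4925 = -5760 J (the counter-clockwise enclosed area).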